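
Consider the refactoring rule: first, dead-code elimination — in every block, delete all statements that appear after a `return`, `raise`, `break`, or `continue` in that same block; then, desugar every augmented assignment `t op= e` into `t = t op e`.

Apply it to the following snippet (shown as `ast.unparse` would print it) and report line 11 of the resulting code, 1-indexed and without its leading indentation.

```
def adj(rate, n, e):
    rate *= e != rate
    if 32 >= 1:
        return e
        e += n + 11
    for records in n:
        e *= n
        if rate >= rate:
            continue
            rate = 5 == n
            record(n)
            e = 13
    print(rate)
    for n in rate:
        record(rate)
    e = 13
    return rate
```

Transformed code:
def adj(rate, n, e):
    rate = rate * (e != rate)
    if 32 >= 1:
        return e
    for records in n:
        e = e * n
        if rate >= rate:
            continue
    print(rate)
    for n in rate:
        record(rate)
    e = 13
    return rate

record(rate)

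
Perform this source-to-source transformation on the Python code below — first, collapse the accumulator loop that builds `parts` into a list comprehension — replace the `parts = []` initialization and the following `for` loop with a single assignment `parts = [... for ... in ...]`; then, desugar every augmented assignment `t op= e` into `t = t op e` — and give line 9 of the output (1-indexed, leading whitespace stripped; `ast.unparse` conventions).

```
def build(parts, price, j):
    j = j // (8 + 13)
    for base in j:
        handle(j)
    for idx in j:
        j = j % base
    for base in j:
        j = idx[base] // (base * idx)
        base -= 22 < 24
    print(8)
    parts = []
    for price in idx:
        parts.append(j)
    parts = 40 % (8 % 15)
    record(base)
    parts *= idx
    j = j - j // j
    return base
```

base = base - (22 < 24)

Transformed code:
def build(parts, price, j):
    j = j // (8 + 13)
    for base in j:
        handle(j)
    for idx in j:
        j = j % base
    for base in j:
        j = idx[base] // (base * idx)
        base = base - (22 < 24)
    print(8)
    parts = [j for price in idx]
    parts = 40 % (8 % 15)
    record(base)
    parts = parts * idx
    j = j - j // j
    return base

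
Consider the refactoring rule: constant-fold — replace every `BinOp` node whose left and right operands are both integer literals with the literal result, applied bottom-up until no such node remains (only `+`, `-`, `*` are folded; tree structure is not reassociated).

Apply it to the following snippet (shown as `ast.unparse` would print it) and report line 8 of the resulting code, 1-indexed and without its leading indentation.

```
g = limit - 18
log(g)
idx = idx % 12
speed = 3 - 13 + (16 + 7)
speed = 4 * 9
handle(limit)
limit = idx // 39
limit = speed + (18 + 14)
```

limit = speed + 32

Transformed code:
g = limit - 18
log(g)
idx = idx % 12
speed = 13
speed = 36
handle(limit)
limit = idx // 39
limit = speed + 32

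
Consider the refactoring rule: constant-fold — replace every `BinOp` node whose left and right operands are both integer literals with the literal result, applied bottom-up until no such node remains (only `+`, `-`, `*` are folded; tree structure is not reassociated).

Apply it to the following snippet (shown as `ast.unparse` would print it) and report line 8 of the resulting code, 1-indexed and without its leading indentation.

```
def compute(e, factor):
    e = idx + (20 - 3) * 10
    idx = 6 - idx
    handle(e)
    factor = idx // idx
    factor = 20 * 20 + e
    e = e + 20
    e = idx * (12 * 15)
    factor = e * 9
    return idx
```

Transformed code:
def compute(e, factor):
    e = idx + 170
    idx = 6 - idx
    handle(e)
    factor = idx // idx
    factor = 400 + e
    e = e + 20
    e = idx * 180
    factor = e * 9
    return idx

e = idx * 180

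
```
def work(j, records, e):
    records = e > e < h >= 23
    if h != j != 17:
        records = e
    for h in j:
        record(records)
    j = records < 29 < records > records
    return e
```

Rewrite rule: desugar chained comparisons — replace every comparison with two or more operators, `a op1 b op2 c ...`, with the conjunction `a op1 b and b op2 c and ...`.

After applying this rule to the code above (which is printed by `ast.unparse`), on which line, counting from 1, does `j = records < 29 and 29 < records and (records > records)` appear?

7

Transformed code:
def work(j, records, e):
    records = e > e and e < h and (h >= 23)
    if h != j and j != 17:
        records = e
    for h in j:
        record(records)
    j = records < 29 and 29 < records and (records > records)
    return e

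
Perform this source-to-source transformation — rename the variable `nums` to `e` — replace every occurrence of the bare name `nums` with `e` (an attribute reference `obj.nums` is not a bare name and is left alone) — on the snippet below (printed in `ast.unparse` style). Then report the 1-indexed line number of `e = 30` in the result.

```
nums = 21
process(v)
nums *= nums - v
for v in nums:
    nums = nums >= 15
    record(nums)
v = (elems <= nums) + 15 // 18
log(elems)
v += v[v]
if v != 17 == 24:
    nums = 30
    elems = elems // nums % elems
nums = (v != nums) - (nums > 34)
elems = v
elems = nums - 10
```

Transformed code:
e = 21
process(v)
e *= e - v
for v in e:
    e = e >= 15
    record(e)
v = (elems <= e) + 15 // 18
log(elems)
v += v[v]
if v != 17 == 24:
    e = 30
    elems = elems // e % elems
e = (v != e) - (e > 34)
elems = v
elems = e - 10

11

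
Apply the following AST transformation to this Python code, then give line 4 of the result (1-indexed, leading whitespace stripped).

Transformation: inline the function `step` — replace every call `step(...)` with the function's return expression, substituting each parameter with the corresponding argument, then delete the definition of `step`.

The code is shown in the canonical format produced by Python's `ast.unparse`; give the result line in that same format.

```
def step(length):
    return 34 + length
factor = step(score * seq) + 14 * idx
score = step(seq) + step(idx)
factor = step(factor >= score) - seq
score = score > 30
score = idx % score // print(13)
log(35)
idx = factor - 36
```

score = score > 30

Transformed code:
factor = 34 + score * seq + 14 * idx
score = 34 + seq + (34 + idx)
factor = 34 + (factor >= score) - seq
score = score > 30
score = idx % score // print(13)
log(35)
idx = factor - 36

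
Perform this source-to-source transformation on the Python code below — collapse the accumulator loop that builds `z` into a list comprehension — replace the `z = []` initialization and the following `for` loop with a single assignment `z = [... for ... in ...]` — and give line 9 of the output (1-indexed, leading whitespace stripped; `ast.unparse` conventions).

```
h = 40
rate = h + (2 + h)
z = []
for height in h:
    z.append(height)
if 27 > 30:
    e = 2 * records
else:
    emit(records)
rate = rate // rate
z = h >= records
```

z = h >= records

Transformed code:
h = 40
rate = h + (2 + h)
z = [height for height in h]
if 27 > 30:
    e = 2 * records
else:
    emit(records)
rate = rate // rate
z = h >= records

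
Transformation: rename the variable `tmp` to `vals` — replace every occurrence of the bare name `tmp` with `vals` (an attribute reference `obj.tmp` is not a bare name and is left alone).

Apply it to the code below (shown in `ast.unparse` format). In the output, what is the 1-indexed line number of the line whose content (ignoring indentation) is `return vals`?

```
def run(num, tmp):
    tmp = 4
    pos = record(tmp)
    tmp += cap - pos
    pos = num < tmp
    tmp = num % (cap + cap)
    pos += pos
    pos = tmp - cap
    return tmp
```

9

Transformed code:
def run(num, vals):
    vals = 4
    pos = record(vals)
    vals += cap - pos
    pos = num < vals
    vals = num % (cap + cap)
    pos += pos
    pos = vals - cap
    return vals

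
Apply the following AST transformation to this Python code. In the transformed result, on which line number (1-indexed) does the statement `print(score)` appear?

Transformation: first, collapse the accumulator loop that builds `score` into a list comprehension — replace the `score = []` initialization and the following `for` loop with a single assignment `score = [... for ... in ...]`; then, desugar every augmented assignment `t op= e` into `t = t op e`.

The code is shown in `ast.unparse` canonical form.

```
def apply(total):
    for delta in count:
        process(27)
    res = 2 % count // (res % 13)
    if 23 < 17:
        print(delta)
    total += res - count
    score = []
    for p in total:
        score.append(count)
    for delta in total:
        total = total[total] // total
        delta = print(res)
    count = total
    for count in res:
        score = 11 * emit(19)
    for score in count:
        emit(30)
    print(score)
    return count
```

Transformed code:
def apply(total):
    for delta in count:
        process(27)
    res = 2 % count // (res % 13)
    if 23 < 17:
        print(delta)
    total = total + (res - count)
    score = [count for p in total]
    for delta in total:
        total = total[total] // total
        delta = print(res)
    count = total
    for count in res:
        score = 11 * emit(19)
    for score in count:
        emit(30)
    print(score)
    return count

17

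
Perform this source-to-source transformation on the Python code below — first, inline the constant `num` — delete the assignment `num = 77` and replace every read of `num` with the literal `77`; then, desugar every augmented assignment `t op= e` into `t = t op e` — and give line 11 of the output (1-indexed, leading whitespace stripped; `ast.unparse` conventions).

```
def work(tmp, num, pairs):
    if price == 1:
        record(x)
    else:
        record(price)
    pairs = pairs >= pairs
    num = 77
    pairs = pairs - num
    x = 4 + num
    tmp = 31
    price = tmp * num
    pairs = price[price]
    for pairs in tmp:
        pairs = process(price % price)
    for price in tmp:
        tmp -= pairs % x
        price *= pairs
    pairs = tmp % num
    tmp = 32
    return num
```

Transformed code:
def work(tmp, num, pairs):
    if price == 1:
        record(x)
    else:
        record(price)
    pairs = pairs >= pairs
    pairs = pairs - 77
    x = 4 + 77
    tmp = 31
    price = tmp * 77
    pairs = price[price]
    for pairs in tmp:
        pairs = process(price % price)
    for price in tmp:
        tmp = tmp - pairs % x
        price = price * pairs
    pairs = tmp % 77
    tmp = 32
    return 77

pairs = price[price]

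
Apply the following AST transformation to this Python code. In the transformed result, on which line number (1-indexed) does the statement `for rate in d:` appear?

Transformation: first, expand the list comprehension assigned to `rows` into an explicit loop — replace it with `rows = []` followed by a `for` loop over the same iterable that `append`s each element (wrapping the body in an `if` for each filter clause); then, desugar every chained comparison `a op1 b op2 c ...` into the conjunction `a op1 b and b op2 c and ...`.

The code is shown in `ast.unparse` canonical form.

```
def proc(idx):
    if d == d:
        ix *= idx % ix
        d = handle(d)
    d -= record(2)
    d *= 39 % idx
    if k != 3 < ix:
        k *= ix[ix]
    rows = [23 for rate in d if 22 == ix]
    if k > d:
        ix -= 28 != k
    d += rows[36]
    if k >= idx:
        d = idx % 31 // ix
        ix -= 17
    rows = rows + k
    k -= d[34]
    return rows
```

10

Transformed code:
def proc(idx):
    if d == d:
        ix *= idx % ix
        d = handle(d)
    d -= record(2)
    d *= 39 % idx
    if k != 3 and 3 < ix:
        k *= ix[ix]
    rows = []
    for rate in d:
        if 22 == ix:
            rows.append(23)
    if k > d:
        ix -= 28 != k
    d += rows[36]
    if k >= idx:
        d = idx % 31 // ix
        ix -= 17
    rows = rows + k
    k -= d[34]
    return rows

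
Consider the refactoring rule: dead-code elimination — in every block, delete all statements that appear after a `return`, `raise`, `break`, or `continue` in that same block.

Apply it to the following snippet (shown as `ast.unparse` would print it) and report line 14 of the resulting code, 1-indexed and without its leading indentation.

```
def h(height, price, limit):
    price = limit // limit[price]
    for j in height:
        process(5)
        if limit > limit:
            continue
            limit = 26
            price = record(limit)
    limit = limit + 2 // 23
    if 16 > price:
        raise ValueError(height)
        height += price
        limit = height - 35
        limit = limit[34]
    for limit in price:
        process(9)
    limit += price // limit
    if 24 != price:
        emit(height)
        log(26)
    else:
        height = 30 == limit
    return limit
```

Transformed code:
def h(height, price, limit):
    price = limit // limit[price]
    for j in height:
        process(5)
        if limit > limit:
            continue
    limit = limit + 2 // 23
    if 16 > price:
        raise ValueError(height)
    for limit in price:
        process(9)
    limit += price // limit
    if 24 != price:
        emit(height)
        log(26)
    else:
        height = 30 == limit
    return limit

emit(height)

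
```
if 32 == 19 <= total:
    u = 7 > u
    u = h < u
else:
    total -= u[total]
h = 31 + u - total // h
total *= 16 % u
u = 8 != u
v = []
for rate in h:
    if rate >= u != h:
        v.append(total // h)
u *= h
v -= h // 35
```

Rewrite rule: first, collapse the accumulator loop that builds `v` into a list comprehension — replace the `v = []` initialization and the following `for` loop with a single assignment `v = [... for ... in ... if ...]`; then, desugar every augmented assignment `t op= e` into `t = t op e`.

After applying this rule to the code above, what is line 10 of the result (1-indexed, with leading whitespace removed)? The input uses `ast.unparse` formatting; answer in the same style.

Transformed code:
if 32 == 19 <= total:
    u = 7 > u
    u = h < u
else:
    total = total - u[total]
h = 31 + u - total // h
total = total * (16 % u)
u = 8 != u
v = [total // h for rate in h if rate >= u != h]
u = u * h
v = v - h // 35

u = u * h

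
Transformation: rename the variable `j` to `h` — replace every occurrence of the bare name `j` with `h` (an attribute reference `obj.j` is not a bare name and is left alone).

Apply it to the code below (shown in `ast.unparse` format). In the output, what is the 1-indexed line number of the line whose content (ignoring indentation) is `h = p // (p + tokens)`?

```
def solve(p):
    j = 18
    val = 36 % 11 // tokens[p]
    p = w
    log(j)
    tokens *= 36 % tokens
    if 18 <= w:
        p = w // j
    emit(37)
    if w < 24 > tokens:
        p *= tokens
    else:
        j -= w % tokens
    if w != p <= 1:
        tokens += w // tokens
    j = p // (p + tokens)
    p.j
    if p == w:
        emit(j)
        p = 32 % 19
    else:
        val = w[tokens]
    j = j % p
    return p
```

16

Transformed code:
def solve(p):
    h = 18
    val = 36 % 11 // tokens[p]
    p = w
    log(h)
    tokens *= 36 % tokens
    if 18 <= w:
        p = w // h
    emit(37)
    if w < 24 > tokens:
        p *= tokens
    else:
        h -= w % tokens
    if w != p <= 1:
        tokens += w // tokens
    h = p // (p + tokens)
    p.j
    if p == w:
        emit(h)
        p = 32 % 19
    else:
        val = w[tokens]
    h = h % p
    return p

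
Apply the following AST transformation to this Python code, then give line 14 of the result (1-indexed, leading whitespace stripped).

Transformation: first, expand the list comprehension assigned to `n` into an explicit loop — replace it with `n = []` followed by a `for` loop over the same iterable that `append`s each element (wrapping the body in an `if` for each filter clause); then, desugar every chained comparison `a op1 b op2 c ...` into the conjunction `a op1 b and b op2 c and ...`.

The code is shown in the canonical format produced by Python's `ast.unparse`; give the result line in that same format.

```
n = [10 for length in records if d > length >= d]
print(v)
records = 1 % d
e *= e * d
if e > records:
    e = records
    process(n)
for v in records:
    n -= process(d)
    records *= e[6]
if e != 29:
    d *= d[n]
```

Transformed code:
n = []
for length in records:
    if d > length and length >= d:
        n.append(10)
print(v)
records = 1 % d
e *= e * d
if e > records:
    e = records
    process(n)
for v in records:
    n -= process(d)
    records *= e[6]
if e != 29:
    d *= d[n]

if e != 29:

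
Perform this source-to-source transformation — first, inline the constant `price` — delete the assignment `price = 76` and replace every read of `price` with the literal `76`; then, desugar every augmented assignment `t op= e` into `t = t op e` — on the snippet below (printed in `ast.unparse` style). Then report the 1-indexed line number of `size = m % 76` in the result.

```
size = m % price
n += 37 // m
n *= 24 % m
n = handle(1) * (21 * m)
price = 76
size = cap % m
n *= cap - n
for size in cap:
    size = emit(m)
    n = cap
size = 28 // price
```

1

Transformed code:
size = m % 76
n = n + 37 // m
n = n * (24 % m)
n = handle(1) * (21 * m)
size = cap % m
n = n * (cap - n)
for size in cap:
    size = emit(m)
    n = cap
size = 28 // 76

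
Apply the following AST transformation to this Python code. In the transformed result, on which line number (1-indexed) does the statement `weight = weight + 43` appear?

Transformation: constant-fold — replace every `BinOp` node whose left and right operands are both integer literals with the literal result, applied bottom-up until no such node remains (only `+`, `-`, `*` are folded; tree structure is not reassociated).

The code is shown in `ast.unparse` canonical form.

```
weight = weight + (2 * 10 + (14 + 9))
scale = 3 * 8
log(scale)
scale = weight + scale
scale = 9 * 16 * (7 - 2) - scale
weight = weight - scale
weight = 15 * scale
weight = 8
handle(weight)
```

1

Transformed code:
weight = weight + 43
scale = 24
log(scale)
scale = weight + scale
scale = 720 - scale
weight = weight - scale
weight = 15 * scale
weight = 8
handle(weight)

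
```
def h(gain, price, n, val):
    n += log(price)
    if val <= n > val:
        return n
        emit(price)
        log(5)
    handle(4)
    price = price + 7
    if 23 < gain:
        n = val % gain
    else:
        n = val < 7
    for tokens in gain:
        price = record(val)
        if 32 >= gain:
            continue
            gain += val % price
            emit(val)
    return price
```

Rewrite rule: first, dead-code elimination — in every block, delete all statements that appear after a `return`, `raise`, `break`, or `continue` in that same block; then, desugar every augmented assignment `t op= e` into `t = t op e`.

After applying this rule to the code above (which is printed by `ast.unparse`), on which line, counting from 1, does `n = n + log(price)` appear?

2

Transformed code:
def h(gain, price, n, val):
    n = n + log(price)
    if val <= n > val:
        return n
    handle(4)
    price = price + 7
    if 23 < gain:
        n = val % gain
    else:
        n = val < 7
    for tokens in gain:
        price = record(val)
        if 32 >= gain:
            continue
    return price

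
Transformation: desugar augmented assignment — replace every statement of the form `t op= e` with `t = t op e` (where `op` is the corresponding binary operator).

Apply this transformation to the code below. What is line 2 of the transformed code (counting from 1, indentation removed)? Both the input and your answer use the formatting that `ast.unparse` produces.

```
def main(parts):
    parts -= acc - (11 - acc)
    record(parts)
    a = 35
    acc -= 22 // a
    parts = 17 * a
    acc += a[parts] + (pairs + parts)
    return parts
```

Transformed code:
def main(parts):
    parts = parts - (acc - (11 - acc))
    record(parts)
    a = 35
    acc = acc - 22 // a
    parts = 17 * a
    acc = acc + (a[parts] + (pairs + parts))
    return parts

parts = parts - (acc - (11 - acc))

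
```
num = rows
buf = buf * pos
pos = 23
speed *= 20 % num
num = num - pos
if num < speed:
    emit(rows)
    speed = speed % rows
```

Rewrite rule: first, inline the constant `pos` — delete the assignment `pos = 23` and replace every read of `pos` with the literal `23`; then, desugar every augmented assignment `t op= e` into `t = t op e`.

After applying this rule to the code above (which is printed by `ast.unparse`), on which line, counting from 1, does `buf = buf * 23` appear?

Transformed code:
num = rows
buf = buf * 23
speed = speed * (20 % num)
num = num - 23
if num < speed:
    emit(rows)
    speed = speed % rows

2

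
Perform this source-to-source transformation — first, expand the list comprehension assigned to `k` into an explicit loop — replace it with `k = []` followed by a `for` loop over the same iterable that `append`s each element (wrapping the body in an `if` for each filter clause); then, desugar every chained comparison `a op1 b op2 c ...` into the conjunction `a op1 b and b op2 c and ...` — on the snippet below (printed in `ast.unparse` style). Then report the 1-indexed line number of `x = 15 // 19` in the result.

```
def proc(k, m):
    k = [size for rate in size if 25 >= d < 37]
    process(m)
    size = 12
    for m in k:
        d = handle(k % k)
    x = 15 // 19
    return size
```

Transformed code:
def proc(k, m):
    k = []
    for rate in size:
        if 25 >= d and d < 37:
            k.append(size)
    process(m)
    size = 12
    for m in k:
        d = handle(k % k)
    x = 15 // 19
    return size

10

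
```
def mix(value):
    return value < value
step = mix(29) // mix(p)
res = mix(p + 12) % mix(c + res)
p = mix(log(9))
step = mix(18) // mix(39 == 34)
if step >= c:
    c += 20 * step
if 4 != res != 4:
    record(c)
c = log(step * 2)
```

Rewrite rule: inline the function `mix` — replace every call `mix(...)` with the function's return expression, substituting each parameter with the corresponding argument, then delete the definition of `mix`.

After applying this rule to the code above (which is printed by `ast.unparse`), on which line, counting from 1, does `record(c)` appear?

Transformed code:
step = (29 < 29) // (p < p)
res = (p + 12 < p + 12) % (c + res < c + res)
p = log(9) < log(9)
step = (18 < 18) // ((39 == 34) < (39 == 34))
if step >= c:
    c += 20 * step
if 4 != res != 4:
    record(c)
c = log(step * 2)

8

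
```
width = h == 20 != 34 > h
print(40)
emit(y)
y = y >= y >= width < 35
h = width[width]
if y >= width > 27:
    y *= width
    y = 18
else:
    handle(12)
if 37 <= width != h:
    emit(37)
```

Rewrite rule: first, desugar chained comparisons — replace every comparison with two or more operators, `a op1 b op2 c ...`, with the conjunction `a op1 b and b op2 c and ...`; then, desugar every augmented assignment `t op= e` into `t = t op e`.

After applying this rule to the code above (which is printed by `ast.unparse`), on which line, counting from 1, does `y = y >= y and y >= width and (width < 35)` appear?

4

Transformed code:
width = h == 20 and 20 != 34 and (34 > h)
print(40)
emit(y)
y = y >= y and y >= width and (width < 35)
h = width[width]
if y >= width and width > 27:
    y = y * width
    y = 18
else:
    handle(12)
if 37 <= width and width != h:
    emit(37)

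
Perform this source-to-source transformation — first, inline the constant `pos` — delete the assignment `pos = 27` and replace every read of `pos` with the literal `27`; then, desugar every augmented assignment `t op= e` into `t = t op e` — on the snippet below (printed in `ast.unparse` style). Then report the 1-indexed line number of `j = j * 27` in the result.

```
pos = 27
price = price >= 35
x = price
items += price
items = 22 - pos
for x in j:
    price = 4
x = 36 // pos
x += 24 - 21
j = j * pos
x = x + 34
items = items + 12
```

Transformed code:
price = price >= 35
x = price
items = items + price
items = 22 - 27
for x in j:
    price = 4
x = 36 // 27
x = x + (24 - 21)
j = j * 27
x = x + 34
items = items + 12

9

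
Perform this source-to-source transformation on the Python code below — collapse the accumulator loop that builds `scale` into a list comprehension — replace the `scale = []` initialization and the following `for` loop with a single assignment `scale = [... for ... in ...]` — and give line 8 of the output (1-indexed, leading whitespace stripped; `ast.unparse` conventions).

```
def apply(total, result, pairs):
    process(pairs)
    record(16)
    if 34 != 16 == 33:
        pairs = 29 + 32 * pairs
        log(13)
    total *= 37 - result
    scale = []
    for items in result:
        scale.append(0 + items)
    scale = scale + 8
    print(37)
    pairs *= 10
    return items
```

scale = [0 + items for items in result]

Transformed code:
def apply(total, result, pairs):
    process(pairs)
    record(16)
    if 34 != 16 == 33:
        pairs = 29 + 32 * pairs
        log(13)
    total *= 37 - result
    scale = [0 + items for items in result]
    scale = scale + 8
    print(37)
    pairs *= 10
    return items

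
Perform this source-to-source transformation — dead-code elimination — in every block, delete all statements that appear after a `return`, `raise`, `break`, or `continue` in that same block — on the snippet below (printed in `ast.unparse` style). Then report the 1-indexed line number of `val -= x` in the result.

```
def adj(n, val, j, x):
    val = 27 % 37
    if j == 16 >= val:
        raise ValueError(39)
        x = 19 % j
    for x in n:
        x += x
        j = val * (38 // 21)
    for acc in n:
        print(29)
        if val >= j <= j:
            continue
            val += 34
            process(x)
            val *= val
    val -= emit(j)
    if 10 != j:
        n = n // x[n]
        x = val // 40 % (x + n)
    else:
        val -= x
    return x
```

17

Transformed code:
def adj(n, val, j, x):
    val = 27 % 37
    if j == 16 >= val:
        raise ValueError(39)
    for x in n:
        x += x
        j = val * (38 // 21)
    for acc in n:
        print(29)
        if val >= j <= j:
            continue
    val -= emit(j)
    if 10 != j:
        n = n // x[n]
        x = val // 40 % (x + n)
    else:
        val -= x
    return x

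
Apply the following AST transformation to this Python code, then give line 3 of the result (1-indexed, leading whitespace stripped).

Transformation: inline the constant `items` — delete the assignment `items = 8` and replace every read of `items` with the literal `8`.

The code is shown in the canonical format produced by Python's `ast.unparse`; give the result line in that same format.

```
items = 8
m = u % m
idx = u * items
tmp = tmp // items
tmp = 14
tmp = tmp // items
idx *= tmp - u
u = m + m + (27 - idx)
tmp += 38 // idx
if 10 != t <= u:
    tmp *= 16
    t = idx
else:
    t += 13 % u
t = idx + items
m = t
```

tmp = tmp // 8

Transformed code:
m = u % m
idx = u * 8
tmp = tmp // 8
tmp = 14
tmp = tmp // 8
idx *= tmp - u
u = m + m + (27 - idx)
tmp += 38 // idx
if 10 != t <= u:
    tmp *= 16
    t = idx
else:
    t += 13 % u
t = idx + 8
m = t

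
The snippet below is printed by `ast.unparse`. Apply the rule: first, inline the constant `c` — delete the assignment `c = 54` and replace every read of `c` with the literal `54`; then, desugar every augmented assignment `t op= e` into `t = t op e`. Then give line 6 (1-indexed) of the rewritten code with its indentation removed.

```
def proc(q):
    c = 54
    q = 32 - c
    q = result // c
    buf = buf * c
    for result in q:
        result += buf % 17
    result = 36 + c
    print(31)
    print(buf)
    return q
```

result = result + buf % 17

Transformed code:
def proc(q):
    q = 32 - 54
    q = result // 54
    buf = buf * 54
    for result in q:
        result = result + buf % 17
    result = 36 + 54
    print(31)
    print(buf)
    return q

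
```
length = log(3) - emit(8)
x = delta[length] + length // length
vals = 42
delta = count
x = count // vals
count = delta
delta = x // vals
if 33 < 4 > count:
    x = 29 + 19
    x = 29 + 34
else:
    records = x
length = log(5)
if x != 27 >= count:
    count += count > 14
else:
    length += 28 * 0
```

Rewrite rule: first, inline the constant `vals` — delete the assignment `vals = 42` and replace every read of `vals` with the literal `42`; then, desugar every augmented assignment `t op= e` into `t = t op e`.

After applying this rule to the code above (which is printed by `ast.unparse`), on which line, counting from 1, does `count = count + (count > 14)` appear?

14

Transformed code:
length = log(3) - emit(8)
x = delta[length] + length // length
delta = count
x = count // 42
count = delta
delta = x // 42
if 33 < 4 > count:
    x = 29 + 19
    x = 29 + 34
else:
    records = x
length = log(5)
if x != 27 >= count:
    count = count + (count > 14)
else:
    length = length + 28 * 0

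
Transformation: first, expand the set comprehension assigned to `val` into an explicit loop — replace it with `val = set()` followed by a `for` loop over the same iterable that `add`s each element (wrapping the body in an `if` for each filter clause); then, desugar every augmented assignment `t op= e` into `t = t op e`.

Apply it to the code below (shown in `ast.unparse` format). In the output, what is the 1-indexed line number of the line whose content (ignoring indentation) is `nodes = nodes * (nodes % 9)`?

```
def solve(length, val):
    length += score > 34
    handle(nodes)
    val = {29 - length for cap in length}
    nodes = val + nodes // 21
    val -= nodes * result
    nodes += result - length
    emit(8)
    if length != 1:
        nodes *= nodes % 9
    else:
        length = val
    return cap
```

Transformed code:
def solve(length, val):
    length = length + (score > 34)
    handle(nodes)
    val = set()
    for cap in length:
        val.add(29 - length)
    nodes = val + nodes // 21
    val = val - nodes * result
    nodes = nodes + (result - length)
    emit(8)
    if length != 1:
        nodes = nodes * (nodes % 9)
    else:
        length = val
    return cap

12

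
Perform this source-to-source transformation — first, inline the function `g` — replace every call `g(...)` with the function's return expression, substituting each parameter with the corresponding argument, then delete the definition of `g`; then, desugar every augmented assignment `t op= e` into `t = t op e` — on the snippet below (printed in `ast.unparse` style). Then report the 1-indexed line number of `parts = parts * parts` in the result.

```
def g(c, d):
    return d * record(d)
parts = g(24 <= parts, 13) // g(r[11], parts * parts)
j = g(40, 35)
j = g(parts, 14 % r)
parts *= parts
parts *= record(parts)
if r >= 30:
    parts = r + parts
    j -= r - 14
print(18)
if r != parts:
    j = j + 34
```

Transformed code:
parts = 13 * record(13) // (parts * parts * record(parts * parts))
j = 35 * record(35)
j = 14 % r * record(14 % r)
parts = parts * parts
parts = parts * record(parts)
if r >= 30:
    parts = r + parts
    j = j - (r - 14)
print(18)
if r != parts:
    j = j + 34

4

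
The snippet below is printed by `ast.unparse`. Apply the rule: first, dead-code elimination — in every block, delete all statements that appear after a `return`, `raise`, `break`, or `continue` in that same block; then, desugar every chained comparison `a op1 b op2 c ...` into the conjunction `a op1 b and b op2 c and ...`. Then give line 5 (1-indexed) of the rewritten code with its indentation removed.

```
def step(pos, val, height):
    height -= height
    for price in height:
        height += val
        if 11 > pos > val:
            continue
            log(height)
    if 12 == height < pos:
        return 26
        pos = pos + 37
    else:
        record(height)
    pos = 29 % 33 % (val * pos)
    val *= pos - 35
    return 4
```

Transformed code:
def step(pos, val, height):
    height -= height
    for price in height:
        height += val
        if 11 > pos and pos > val:
            continue
    if 12 == height and height < pos:
        return 26
    else:
        record(height)
    pos = 29 % 33 % (val * pos)
    val *= pos - 35
    return 4

if 11 > pos and pos > val:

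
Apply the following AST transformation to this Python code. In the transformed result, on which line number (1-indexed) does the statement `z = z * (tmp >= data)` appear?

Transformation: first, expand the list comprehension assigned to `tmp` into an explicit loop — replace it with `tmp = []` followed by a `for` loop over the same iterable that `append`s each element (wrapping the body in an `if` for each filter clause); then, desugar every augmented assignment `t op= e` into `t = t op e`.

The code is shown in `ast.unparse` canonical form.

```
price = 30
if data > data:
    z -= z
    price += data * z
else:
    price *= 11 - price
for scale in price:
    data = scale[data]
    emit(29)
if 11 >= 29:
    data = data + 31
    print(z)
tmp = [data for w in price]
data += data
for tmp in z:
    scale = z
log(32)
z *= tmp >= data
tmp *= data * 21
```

Transformed code:
price = 30
if data > data:
    z = z - z
    price = price + data * z
else:
    price = price * (11 - price)
for scale in price:
    data = scale[data]
    emit(29)
if 11 >= 29:
    data = data + 31
    print(z)
tmp = []
for w in price:
    tmp.append(data)
data = data + data
for tmp in z:
    scale = z
log(32)
z = z * (tmp >= data)
tmp = tmp * (data * 21)

20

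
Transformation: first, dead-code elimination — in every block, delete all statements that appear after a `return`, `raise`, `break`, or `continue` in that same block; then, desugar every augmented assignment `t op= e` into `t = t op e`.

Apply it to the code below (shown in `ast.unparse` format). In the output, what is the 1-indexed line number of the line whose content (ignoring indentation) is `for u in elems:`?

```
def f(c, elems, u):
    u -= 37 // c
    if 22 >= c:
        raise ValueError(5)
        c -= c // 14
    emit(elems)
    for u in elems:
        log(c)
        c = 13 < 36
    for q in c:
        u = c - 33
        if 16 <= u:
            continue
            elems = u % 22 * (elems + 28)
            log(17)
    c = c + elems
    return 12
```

6

Transformed code:
def f(c, elems, u):
    u = u - 37 // c
    if 22 >= c:
        raise ValueError(5)
    emit(elems)
    for u in elems:
        log(c)
        c = 13 < 36
    for q in c:
        u = c - 33
        if 16 <= u:
            continue
    c = c + elems
    return 12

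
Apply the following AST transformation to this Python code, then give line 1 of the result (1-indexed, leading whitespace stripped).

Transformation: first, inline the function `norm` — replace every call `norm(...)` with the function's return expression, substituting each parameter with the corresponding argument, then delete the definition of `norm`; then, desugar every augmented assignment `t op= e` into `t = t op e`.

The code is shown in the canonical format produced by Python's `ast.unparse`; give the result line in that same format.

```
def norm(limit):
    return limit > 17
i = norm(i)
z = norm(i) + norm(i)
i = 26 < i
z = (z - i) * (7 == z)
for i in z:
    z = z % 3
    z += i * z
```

i = i > 17

Transformed code:
i = i > 17
z = (i > 17) + (i > 17)
i = 26 < i
z = (z - i) * (7 == z)
for i in z:
    z = z % 3
    z = z + i * z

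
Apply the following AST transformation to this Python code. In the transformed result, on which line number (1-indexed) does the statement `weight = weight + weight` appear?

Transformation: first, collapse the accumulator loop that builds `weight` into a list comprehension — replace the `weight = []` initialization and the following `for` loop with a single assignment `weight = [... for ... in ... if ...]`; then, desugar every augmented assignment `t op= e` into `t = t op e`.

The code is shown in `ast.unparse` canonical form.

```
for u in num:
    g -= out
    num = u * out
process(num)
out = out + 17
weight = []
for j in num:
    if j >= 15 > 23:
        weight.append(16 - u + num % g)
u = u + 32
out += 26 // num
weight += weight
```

Transformed code:
for u in num:
    g = g - out
    num = u * out
process(num)
out = out + 17
weight = [16 - u + num % g for j in num if j >= 15 > 23]
u = u + 32
out = out + 26 // num
weight = weight + weight

9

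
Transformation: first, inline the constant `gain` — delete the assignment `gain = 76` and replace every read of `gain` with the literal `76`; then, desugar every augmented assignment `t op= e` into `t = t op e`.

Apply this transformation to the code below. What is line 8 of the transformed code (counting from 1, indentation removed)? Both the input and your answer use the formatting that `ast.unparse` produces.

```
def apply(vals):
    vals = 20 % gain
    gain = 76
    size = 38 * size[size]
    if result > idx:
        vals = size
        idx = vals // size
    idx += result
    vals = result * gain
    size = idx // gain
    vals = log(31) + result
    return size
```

Transformed code:
def apply(vals):
    vals = 20 % 76
    size = 38 * size[size]
    if result > idx:
        vals = size
        idx = vals // size
    idx = idx + result
    vals = result * 76
    size = idx // 76
    vals = log(31) + result
    return size

vals = result * 76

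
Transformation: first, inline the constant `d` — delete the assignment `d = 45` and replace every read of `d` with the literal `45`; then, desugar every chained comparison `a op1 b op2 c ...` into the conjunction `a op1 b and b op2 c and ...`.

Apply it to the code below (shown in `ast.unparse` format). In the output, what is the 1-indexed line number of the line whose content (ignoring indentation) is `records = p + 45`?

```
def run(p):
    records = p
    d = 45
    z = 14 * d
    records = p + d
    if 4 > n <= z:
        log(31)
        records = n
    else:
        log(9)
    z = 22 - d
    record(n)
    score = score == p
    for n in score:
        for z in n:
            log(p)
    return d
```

4

Transformed code:
def run(p):
    records = p
    z = 14 * 45
    records = p + 45
    if 4 > n and n <= z:
        log(31)
        records = n
    else:
        log(9)
    z = 22 - 45
    record(n)
    score = score == p
    for n in score:
        for z in n:
            log(p)
    return 45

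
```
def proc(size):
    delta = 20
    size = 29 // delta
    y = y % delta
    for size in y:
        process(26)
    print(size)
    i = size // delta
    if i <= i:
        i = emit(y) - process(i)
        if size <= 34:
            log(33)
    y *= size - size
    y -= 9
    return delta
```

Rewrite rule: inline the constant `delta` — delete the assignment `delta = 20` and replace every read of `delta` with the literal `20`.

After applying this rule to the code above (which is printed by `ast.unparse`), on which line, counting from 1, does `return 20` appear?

14

Transformed code:
def proc(size):
    size = 29 // 20
    y = y % 20
    for size in y:
        process(26)
    print(size)
    i = size // 20
    if i <= i:
        i = emit(y) - process(i)
        if size <= 34:
            log(33)
    y *= size - size
    y -= 9
    return 20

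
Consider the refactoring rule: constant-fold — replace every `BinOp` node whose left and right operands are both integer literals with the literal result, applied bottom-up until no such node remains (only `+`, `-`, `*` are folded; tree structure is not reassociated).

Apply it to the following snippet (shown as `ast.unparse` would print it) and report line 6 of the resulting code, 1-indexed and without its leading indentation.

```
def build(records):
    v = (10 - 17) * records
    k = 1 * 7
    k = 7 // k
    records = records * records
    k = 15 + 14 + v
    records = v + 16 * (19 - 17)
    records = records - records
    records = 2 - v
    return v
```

Transformed code:
def build(records):
    v = -7 * records
    k = 7
    k = 7 // k
    records = records * records
    k = 29 + v
    records = v + 32
    records = records - records
    records = 2 - v
    return v

k = 29 + v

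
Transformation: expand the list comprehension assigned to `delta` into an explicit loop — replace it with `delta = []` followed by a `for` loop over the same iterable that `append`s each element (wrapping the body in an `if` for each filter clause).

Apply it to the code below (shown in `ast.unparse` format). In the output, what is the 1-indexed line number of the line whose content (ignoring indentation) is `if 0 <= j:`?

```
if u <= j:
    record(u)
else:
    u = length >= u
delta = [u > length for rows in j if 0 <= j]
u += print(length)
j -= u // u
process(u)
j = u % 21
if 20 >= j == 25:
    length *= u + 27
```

7

Transformed code:
if u <= j:
    record(u)
else:
    u = length >= u
delta = []
for rows in j:
    if 0 <= j:
        delta.append(u > length)
u += print(length)
j -= u // u
process(u)
j = u % 21
if 20 >= j == 25:
    length *= u + 27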